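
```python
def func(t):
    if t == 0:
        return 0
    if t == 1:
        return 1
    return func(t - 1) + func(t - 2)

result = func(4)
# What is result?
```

Build up from base cases: func(0)=0, func(1)=1, func(2)=1, func(3)=2, func(4)=3

Answer: 3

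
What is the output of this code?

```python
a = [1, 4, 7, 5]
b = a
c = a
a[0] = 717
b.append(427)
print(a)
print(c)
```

Key concept: multiple aliases.
Step by step:
`a = [1, 4, 7, 5]` → a = [1, 4, 7, 5]
`b = a` → b = [1, 4, 7, 5] (same object as a)
`c = a` → c = [1, 4, 7, 5] (same object as a, b)
`a[0] = 717` → a = [717, 4, 7, 5] (same object as b, c); b = [717, 4, 7, 5] (same object as a, c); c = [717, 4, 7, 5] (same object as a, b)
`b.append(427)` → a = [717, 4, 7, 5, 427] (same object as b, c); b = [717, 4, 7, 5, 427] (same object as a, c); c = [717, 4, 7, 5, 427] (same object as a, b)
`print(a)` → prints [717, 4, 7, 5, 427]
`print(c)` → prints [717, 4, 7, 5, 427]

Answer:
[717, 4, 7, 5, 427]
[717, 4, 7, 5, 427]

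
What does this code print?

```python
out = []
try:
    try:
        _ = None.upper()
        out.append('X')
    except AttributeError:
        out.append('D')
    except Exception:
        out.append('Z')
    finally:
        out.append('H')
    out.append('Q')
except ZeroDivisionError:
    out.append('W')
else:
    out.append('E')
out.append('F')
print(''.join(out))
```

Execution trace: 'D' (inner except AttributeError) → 'H' (inner finally) → 'Q' (try body, no exception) → 'E' (else) → 'F' (after the try/except). Output: DHQEF

Answer: DHQEF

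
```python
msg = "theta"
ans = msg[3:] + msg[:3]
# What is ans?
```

Trace:
`msg = "theta"` → msg = 'theta'
`ans = msg[3:] + msg[:3]` → ans = 'tathe'
So ans = 'tathe'

Answer: 'tathe'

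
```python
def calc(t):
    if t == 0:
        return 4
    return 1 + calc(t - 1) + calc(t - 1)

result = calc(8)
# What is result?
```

calc(t) = 1 + 2·calc(t-1), calc(0)=4. Closed form: (4+1)·2^8 - 1 = 1279.

Answer: 1279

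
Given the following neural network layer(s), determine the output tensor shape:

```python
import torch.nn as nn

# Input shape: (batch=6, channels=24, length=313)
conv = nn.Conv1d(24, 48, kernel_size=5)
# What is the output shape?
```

Input: (6, 24, 313) -> Output: (6, 48, 309)

Answer: (6, 48, 309)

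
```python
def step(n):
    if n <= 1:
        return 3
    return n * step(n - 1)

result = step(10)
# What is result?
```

step(10) = 10 * 9 * 8 * 7 * 6 * 5 * 4 * 3 * 2 * 3 = 10886400

Answer: 10886400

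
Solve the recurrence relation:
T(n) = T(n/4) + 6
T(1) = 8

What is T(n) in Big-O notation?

Each step divides n by 4 and adds 6. After log_4(n) steps we reach T(1)=8. So T(n) = 6·log_4(n) + 8 = O(log n).

Answer: O(log n)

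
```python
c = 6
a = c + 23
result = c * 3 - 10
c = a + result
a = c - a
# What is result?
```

Trace:
`c = 6` → c = 6
`a = c + 23` → a = 29
`result = c * 3 - 10` → result = 8
`c = a + result` → c = 37
`a = c - a` → a = 8
So result = 8

Answer: 8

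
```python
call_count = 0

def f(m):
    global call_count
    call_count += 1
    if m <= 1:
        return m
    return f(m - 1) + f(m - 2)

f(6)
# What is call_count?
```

Calls(m) = 1 + Calls(m-1) + Calls(m-2); Calls(0)=Calls(1)=1. For m=6 this gives 25.

Answer: 25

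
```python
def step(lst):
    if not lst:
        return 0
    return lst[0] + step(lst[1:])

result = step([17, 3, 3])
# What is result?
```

17 + 3 + 3 + 0 = 23

Answer: 23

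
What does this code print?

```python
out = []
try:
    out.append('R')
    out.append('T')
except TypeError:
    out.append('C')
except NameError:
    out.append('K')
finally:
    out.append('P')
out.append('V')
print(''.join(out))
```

Execution trace: 'R' (try body) → 'T' (try body, no exception) → 'P' (finally) → 'V' (after the try/except). Output: RTPV

Answer: RTPV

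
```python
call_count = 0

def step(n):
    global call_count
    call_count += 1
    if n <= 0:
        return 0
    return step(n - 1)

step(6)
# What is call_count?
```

Linear recursion stepping by 1: 7 calls from n=6 down to ≤0.

Answer: 7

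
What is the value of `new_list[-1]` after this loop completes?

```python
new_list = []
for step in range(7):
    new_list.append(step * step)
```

Last element of squares 0 to 6
`new_list` takes the values: [] → [0] → [0, 1] → [0, 1, 4] → [0, 1, 4, 9] → [0, 1, 4, 9, 16] → [0, 1, 4, 9, 16, 25] → [0, 1, 4, 9, 16, 25, 36]
So `new_list[-1]` = 36

Answer: 36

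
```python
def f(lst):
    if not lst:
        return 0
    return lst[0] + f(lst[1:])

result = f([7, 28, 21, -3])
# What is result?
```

7 + 28 + 21 + (-3) + 0 = 53

Answer: 53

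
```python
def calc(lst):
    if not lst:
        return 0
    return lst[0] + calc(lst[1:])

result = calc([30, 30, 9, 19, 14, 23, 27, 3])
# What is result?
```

30 + 30 + 9 + 19 + 14 + 23 + 27 + 3 + 0 = 155

Answer: 155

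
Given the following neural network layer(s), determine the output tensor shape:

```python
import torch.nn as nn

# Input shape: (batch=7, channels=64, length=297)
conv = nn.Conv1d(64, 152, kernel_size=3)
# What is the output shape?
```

Input: (7, 64, 297) -> Output: (7, 152, 295)

Answer: (7, 152, 295)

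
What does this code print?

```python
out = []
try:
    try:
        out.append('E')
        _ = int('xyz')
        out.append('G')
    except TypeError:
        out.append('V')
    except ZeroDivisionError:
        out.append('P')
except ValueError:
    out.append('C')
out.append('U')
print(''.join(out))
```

Execution trace: 'E' (try body) → 'C' (outer except ValueError) → 'U' (after the try/except). Output: ECU

Answer: ECU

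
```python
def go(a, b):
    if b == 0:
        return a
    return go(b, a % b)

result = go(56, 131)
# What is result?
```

go(56, 131) -> go(131, 56) -> go(56, 19) -> go(19, 18) -> go(18, 1) -> go(1, 0) -> 1

Answer: 1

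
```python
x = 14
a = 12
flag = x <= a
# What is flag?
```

Trace:
`x = 14` → x = 14
`a = 12` → a = 12
`flag = x <= a` → flag = False
So flag = False

Answer: False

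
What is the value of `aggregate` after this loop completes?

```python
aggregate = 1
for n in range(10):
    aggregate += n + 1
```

Start at 1, add 1 to 10 = 56
`aggregate` takes the values: 1 → 2 → 4 → 7 → 11 → 16 → 22 → 29 → 37 → 46 → 56

Answer: 56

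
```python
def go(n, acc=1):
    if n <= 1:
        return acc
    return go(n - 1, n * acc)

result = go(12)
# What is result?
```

Accumulator trace (n, acc): (12, 1) -> (11, 12) -> (10, 132) -> (9, 1320) -> (8, 11880) -> (7, 95040) -> (6, 665280) -> (5, 3991680) -> (4, 19958400) -> (3, 79833600) -> (2, 239500800) -> (1, 479001600) -> return 479001600

Answer: 479001600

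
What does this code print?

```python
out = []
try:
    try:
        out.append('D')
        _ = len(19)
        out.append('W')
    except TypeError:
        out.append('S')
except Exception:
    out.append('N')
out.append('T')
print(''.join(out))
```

Execution trace: 'D' (inner try body) → 'S' (inner except TypeError) → 'T' (after the try/except). Output: DST

Answer: DST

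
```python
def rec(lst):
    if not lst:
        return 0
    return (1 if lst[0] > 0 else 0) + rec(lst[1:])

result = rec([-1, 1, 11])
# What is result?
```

Count of positive elements in [-1, 1, 11] = 2

Answer: 2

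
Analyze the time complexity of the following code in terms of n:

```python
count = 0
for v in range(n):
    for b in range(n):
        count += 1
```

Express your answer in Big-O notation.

Each loop level contributes: n × n. Multiplying the contributions gives O(n^2).

Answer: O(n^2)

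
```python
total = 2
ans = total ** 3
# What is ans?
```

Trace:
`total = 2` → total = 2
`ans = total ** 3` → ans = 8
So ans = 8

Answer: 8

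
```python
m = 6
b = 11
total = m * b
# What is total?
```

Trace:
`m = 6` → m = 6
`b = 11` → b = 11
`total = m * b` → total = 66
So total = 66

Answer: 66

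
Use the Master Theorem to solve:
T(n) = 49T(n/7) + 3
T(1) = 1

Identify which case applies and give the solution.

a=49, b=7, f(n)=3. log_7(49) = 2. Since c=0 < 2, Case 1 applies: T(n) = Θ(n^log_b(a)) = O(n^2).

Answer: O(n^2) - Case 1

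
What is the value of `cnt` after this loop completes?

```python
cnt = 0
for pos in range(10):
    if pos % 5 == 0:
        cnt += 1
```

Count numbers divisible by 5 in range(10)
`cnt` takes the values: 0 → 1 → 2

Answer: 2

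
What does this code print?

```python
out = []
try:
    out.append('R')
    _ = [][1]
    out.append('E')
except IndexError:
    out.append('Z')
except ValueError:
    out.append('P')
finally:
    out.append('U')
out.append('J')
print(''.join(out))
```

Execution trace: 'R' (try body) → 'Z' (except IndexError) → 'U' (finally) → 'J' (after the try/except). Output: RZUJ

Answer: RZUJ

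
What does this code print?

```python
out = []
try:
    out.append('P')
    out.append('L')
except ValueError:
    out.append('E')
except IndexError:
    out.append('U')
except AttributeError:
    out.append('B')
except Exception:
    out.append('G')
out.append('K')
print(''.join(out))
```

Execution trace: 'P' (try body) → 'L' (try body, no exception) → 'K' (after the try/except). Output: PLK

Answer: PLK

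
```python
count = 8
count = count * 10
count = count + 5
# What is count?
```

Trace:
`count = 8` → count = 8
`count = count * 10` → count = 80
`count = count + 5` → count = 85
So count = 85

Answer: 85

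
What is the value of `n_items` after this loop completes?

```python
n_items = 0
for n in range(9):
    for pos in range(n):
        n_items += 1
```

Triangle number: 0+1+2+...+8
`n_items` takes the values: 0 → 1 → 2 → 3 → 4 → 5 → 6 → 7 → 8 → 9 → 10 → 11 → 12 → 13 → 14 → 15 → 16 → 17 → 18 → 19 → 20 → 21 → 22 → 23 → 24 → 25 → 26 → 27 → 28 → 29 → 30 → 31 → 32 → 33 → 34 → 35 → 36

Answer: 36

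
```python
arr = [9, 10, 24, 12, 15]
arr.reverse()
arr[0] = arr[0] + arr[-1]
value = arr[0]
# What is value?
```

Trace:
`arr = [9, 10, 24, 12, 15]` → arr = [9, 10, 24, 12, 15]
`arr.reverse()` → arr = [15, 12, 24, 10, 9]
`arr[0] = arr[0] + arr[-1]` → arr = [24, 12, 24, 10, 9]
`value = arr[0]` → value = 24
So value = 24

Answer: 24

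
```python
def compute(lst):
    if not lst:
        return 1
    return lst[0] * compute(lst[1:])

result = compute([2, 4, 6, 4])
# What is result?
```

Product over [2, 4, 6, 4] = 2 * 4 * 6 * 4 = 192

Answer: 192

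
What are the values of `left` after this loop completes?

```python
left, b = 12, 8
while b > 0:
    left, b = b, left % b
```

GCD of 12 and 8
`left` takes the values: 12 → 8 → 4

Answer: 4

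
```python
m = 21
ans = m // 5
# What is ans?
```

Trace:
`m = 21` → m = 21
`ans = m // 5` → ans = 4
So ans = 4

Answer: 4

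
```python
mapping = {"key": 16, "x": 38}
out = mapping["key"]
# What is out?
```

Trace:
`mapping = {"key": 16, "x": 38}` → mapping = {'key': 16, 'x': 38}
`out = mapping["key"]` → out = 16
So out = 16

Answer: 16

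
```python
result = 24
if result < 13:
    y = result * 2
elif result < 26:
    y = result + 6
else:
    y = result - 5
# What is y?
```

Trace:
`result = 24` → result = 24
`if result < 13: ...` → result < 13 is False, result < 26 is True → y = 30
So y = 30

Answer: 30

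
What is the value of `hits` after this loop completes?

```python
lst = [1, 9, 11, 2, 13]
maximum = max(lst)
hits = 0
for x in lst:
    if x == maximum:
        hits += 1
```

Count of max value 13 in [1, 9, 11, 2, 13]
`hits` takes the values: 0 → 1

Answer: 1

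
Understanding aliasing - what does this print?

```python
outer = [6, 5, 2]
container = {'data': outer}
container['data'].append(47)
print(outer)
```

Key concept: dict holds reference to list.
Step by step:
`outer = [6, 5, 2]` → outer = [6, 5, 2]
`container = {'data': outer}` → container = {'data': [6, 5, 2]}
`container['data'].append(47)` → outer = [6, 5, 2, 47]; container = {'data': [6, 5, 2, 47]}
`print(outer)` → prints [6, 5, 2, 47]

Answer: [6, 5, 2, 47]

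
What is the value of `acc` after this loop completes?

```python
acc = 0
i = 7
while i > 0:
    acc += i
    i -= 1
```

Sum 7 down to 1
`acc` takes the values: 0 → 7 → 13 → 18 → 22 → 25 → 27 → 28

Answer: 28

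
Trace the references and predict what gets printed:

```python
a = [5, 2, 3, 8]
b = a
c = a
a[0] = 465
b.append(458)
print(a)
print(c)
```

Key concept: multiple aliases.
Step by step:
`a = [5, 2, 3, 8]` → a = [5, 2, 3, 8]
`b = a` → b = [5, 2, 3, 8] (same object as a)
`c = a` → c = [5, 2, 3, 8] (same object as a, b)
`a[0] = 465` → a = [465, 2, 3, 8] (same object as b, c); b = [465, 2, 3, 8] (same object as a, c); c = [465, 2, 3, 8] (same object as a, b)
`b.append(458)` → a = [465, 2, 3, 8, 458] (same object as b, c); b = [465, 2, 3, 8, 458] (same object as a, c); c = [465, 2, 3, 8, 458] (same object as a, b)
`print(a)` → prints [465, 2, 3, 8, 458]
`print(c)` → prints [465, 2, 3, 8, 458]

Answer:
[465, 2, 3, 8, 458]
[465, 2, 3, 8, 458]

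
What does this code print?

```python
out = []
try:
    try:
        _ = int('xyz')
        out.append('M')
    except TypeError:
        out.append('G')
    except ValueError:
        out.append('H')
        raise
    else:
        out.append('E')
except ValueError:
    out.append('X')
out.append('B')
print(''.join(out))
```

Execution trace: 'H' (except ValueError) → 'X' (outer except ValueError) → 'B' (after the try/except). Output: HXB

Answer: HXB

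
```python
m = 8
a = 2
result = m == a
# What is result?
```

Trace:
`m = 8` → m = 8
`a = 2` → a = 2
`result = m == a` → result = False
So result = False

Answer: False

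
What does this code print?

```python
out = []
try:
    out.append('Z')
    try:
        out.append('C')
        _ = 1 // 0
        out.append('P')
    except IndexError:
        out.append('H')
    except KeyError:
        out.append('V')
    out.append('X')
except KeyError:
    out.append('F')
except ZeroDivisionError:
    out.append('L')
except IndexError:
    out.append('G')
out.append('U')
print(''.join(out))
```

Execution trace: 'Z' (try body) → 'C' (inner try body) → 'L' (except ZeroDivisionError) → 'U' (after the try/except). Output: ZCLU

Answer: ZCLU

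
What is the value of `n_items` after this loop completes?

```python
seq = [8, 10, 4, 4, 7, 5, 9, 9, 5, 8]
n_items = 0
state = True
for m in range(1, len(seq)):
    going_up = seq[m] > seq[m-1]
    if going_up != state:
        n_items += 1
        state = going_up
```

Count direction changes in [8, 10, 4, 4, 7, 5, 9, 9, 5, 8]
`n_items` takes the values: 0 → 1 → 2 → 3 → 4 → 5 → 6

Answer: 6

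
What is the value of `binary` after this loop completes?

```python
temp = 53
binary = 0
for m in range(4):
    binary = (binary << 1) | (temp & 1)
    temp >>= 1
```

Reverse lowest 4 bits of 53
`binary` takes the values: 0 → 1 → 2 → 5 → 10

Answer: 10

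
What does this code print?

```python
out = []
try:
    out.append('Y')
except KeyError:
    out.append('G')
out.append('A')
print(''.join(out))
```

Execution trace: 'Y' (try body, no exception) → 'A' (after the try/except). Output: YA

Answer: YA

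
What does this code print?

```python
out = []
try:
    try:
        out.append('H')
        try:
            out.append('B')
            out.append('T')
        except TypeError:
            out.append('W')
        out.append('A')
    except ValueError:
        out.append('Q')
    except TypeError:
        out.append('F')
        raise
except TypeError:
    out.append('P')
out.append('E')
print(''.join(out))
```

Execution trace: 'H' (try body) → 'B' (inner try body) → 'T' (inner try body, no exception) → 'A' (try body, no exception) → 'E' (after the try/except). Output: HBTAE

Answer: HBTAE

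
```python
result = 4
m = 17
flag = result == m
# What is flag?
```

Trace:
`result = 4` → result = 4
`m = 17` → m = 17
`flag = result == m` → flag = False
So flag = False

Answer: False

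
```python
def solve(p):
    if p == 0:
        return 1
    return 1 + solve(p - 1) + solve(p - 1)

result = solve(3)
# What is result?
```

solve(p) = 1 + 2·solve(p-1), solve(0)=1. Closed form: (1+1)·2^3 - 1 = 15.

Answer: 15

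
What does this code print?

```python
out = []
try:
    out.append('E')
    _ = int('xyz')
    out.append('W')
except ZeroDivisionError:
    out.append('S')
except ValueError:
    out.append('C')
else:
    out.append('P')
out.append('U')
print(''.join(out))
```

Execution trace: 'E' (try body) → 'C' (except ValueError) → 'U' (after the try/except). Output: ECU

Answer: ECU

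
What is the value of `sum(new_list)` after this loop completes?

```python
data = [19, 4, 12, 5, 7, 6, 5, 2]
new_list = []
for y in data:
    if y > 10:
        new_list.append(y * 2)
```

Sum of doubled values > 10
`new_list` takes the values: [] → [38] → [38, 24]
So `sum(new_list)` = 62

Answer: 62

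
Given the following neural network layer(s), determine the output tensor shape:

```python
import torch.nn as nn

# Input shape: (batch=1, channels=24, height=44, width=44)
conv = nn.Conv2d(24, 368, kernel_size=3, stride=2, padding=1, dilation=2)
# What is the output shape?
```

Input: (1, 24, 44, 44) -> Output: (1, 368, 21, 21)

Answer: (1, 368, 21, 21)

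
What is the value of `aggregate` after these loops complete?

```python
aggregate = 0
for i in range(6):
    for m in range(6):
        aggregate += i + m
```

Sum of all i+m for i,m in 6x6
`aggregate` takes the values: 0 → 1 → 3 → 6 → 10 → 15 → 16 → 18 → 21 → 25 → 30 → 36 → 38 → 41 → 45 → 50 → 56 → 63 → 66 → 70 → 75 → 81 → 88 → 96 → 100 → 105 → 111 → 118 → 126 → 135 → 140 → 146 → 153 → 161 → 170 → 180

Answer: 180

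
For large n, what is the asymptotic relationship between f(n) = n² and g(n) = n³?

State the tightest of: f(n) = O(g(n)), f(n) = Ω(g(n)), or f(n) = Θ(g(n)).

n² vs n³: f(n) = O(g(n)) but not Ω(g(n)) — n³ grows strictly faster than n².

Answer: f(n) = O(g(n)) but not Ω(g(n)) — n³ grows strictly faster than n².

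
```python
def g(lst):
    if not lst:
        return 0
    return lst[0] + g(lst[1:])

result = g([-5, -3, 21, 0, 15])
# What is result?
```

(-5) + (-3) + 21 + 0 + 15 + 0 = 28

Answer: 28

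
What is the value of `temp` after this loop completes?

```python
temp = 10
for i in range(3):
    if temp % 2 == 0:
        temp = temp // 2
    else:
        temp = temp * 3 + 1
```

Collatz-style transformation from 10
`temp` takes the values: 10 → 5 → 16 → 8

Answer: 8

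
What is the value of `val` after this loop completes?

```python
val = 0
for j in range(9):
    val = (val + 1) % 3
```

Increment mod 3, 9 times = 0
`val` takes the values: 0 → 1 → 2 → 0 → 1 → 2 → 0 → 1 → 2 → 0

Answer: 0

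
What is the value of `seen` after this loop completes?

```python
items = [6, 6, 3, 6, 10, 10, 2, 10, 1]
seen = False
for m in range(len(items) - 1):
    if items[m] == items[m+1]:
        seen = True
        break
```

Check consecutive duplicates in [6, 6, 3, 6, 10, 10, 2, 10, 1]
`seen` takes the values: False → True

Answer: True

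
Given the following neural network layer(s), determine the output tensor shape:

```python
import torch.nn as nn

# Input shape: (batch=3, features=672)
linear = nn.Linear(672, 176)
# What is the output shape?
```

Input: (3, 672) -> Output: (3, 176)

Answer: (3, 176)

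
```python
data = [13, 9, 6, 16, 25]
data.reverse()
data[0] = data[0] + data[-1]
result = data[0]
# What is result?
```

Trace:
`data = [13, 9, 6, 16, 25]` → data = [13, 9, 6, 16, 25]
`data.reverse()` → data = [25, 16, 6, 9, 13]
`data[0] = data[0] + data[-1]` → data = [38, 16, 6, 9, 13]
`result = data[0]` → result = 38
So result = 38

Answer: 38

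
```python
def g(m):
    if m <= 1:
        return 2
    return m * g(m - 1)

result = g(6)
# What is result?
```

g(6) = 6 * 5 * 4 * 3 * 2 * 2 = 1440

Answer: 1440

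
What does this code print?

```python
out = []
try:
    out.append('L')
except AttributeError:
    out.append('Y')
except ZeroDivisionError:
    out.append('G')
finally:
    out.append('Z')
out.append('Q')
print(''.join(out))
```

Execution trace: 'L' (try body, no exception) → 'Z' (finally) → 'Q' (after the try/except). Output: LZQ

Answer: LZQ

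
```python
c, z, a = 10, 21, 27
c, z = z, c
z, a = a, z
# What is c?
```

Trace:
`c, z, a = 10, 21, 27` → c = 10; z = 21; a = 27
`c, z = z, c` → c = 21; z = 10
`z, a = a, z` → z = 27; a = 10
So c = 21

Answer: 21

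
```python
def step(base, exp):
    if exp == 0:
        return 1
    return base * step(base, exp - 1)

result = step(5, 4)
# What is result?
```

step(5, 4) = 5 * 5 * 5 * 5 = 625

Answer: 625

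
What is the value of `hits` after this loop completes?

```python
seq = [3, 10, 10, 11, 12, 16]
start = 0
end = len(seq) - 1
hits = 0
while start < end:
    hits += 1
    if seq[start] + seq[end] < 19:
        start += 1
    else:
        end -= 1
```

Steps to find pair summing to 19
`hits` takes the values: 0 → 1 → 2 → 3 → 4 → 5

Answer: 5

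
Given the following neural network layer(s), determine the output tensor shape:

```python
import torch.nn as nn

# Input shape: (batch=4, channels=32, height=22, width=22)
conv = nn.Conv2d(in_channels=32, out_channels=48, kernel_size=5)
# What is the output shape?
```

Input: (4, 32, 22, 22) -> Output: (4, 48, 18, 18)

Answer: (4, 48, 18, 18)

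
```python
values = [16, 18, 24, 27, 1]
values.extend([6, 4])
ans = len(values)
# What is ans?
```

Trace:
`values = [16, 18, 24, 27, 1]` → values = [16, 18, 24, 27, 1]
`values.extend([6, 4])` → values = [16, 18, 24, 27, 1, 6, 4]
`ans = len(values)` → ans = 7
So ans = 7

Answer: 7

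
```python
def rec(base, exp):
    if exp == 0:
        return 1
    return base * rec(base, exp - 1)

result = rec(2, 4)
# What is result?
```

rec(2, 4) = 2 * 2 * 2 * 2 = 16

Answer: 16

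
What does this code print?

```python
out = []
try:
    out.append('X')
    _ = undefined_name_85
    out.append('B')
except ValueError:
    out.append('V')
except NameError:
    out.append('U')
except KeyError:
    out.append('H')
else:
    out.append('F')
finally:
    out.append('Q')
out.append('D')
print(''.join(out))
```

Execution trace: 'X' (try body) → 'U' (except NameError) → 'Q' (finally) → 'D' (after the try/except). Output: XUQD

Answer: XUQD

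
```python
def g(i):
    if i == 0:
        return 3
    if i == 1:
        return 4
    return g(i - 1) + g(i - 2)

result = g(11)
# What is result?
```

Build up from base cases: g(0)=3, g(1)=4, g(2)=7, g(3)=11, g(4)=18, g(5)=29, g(6)=47, ..., g(11)=521

Answer: 521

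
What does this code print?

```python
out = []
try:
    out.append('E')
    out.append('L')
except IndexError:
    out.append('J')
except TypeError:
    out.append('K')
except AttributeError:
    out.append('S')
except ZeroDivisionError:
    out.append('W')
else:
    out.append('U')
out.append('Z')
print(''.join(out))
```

Execution trace: 'E' (try body) → 'L' (try body, no exception) → 'U' (else) → 'Z' (after the try/except). Output: ELUZ

Answer: ELUZ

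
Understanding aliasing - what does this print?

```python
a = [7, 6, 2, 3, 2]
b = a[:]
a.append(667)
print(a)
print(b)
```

Key concept: slice [:] creates copy.
Step by step:
`a = [7, 6, 2, 3, 2]` → a = [7, 6, 2, 3, 2]
`b = a[:]` → b = [7, 6, 2, 3, 2]
`a.append(667)` → a = [7, 6, 2, 3, 2, 667]
`print(a)` → prints [7, 6, 2, 3, 2, 667]
`print(b)` → prints [7, 6, 2, 3, 2]

Answer:
[7, 6, 2, 3, 2, 667]
[7, 6, 2, 3, 2]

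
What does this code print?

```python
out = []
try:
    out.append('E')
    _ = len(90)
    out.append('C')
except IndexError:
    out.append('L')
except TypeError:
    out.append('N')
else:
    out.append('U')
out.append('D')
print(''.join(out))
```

Execution trace: 'E' (try body) → 'N' (except TypeError) → 'D' (after the try/except). Output: END

Answer: END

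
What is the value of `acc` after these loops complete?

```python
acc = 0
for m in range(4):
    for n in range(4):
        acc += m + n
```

Sum of all m+n for m,n in 4x4
`acc` takes the values: 0 → 1 → 3 → 6 → 7 → 9 → 12 → 16 → 18 → 21 → 25 → 30 → 33 → 37 → 42 → 48

Answer: 48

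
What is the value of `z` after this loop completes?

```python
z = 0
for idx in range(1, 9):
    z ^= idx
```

XOR of 1 to 8
`z` takes the values: 0 → 1 → 3 → 0 → 4 → 1 → 7 → 0 → 8

Answer: 8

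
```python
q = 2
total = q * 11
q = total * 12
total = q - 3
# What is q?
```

Trace:
`q = 2` → q = 2
`total = q * 11` → total = 22
`q = total * 12` → q = 264
`total = q - 3` → total = 261
So q = 264

Answer: 264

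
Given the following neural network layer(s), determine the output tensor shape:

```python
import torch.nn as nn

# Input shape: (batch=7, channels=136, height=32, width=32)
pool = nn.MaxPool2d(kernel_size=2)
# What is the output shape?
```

Input: (7, 136, 32, 32) -> Output: (7, 136, 16, 16)

Answer: (7, 136, 16, 16)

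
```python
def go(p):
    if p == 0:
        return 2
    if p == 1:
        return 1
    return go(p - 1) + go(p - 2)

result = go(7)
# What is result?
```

Build up from base cases: go(0)=2, go(1)=1, go(2)=3, go(3)=4, go(4)=7, go(5)=11, go(6)=18, ..., go(7)=29

Answer: 29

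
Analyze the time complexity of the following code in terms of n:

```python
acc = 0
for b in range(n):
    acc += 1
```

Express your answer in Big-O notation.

Each loop level contributes: n. Multiplying the contributions gives O(n).

Answer: O(n)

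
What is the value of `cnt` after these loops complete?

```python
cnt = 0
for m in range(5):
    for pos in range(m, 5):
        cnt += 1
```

Upper triangle: 5 + 4 + ... + 1
`cnt` takes the values: 0 → 1 → 2 → 3 → 4 → 5 → 6 → 7 → 8 → 9 → 10 → 11 → 12 → 13 → 14 → 15

Answer: 15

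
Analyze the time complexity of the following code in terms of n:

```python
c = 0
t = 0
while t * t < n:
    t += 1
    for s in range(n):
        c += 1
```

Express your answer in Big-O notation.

Each loop level contributes: √n × n. Multiplying the contributions gives O(n√n).

Answer: O(n√n)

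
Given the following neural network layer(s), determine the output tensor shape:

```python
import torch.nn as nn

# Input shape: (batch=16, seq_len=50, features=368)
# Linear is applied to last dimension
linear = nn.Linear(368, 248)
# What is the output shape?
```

Input: (16, 50, 368) -> Output: (16, 50, 248)

Answer: (16, 50, 248)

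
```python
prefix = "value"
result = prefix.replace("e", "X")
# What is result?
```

Trace:
`prefix = "value"` → prefix = 'value'
`result = prefix.replace("e", "X")` → result = 'valuX'
So result = 'valuX'

Answer: 'valuX'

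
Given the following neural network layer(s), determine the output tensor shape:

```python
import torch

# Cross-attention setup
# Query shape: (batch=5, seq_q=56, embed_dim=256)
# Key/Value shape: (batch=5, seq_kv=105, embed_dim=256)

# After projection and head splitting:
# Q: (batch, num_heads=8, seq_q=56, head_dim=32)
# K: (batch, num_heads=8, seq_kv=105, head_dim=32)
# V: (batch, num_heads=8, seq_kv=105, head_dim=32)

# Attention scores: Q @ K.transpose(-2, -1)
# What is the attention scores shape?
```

Input: (5, 56, 256) -> Output: (5, 8, 56, 105)

Answer: (5, 8, 56, 105)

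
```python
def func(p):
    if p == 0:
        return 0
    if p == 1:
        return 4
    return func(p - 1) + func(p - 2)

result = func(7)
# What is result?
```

Build up from base cases: func(0)=0, func(1)=4, func(2)=4, func(3)=8, func(4)=12, func(5)=20, func(6)=32, ..., func(7)=52

Answer: 52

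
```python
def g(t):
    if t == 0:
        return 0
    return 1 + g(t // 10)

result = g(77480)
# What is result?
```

Count of digits of 77480: 5

Answer: 5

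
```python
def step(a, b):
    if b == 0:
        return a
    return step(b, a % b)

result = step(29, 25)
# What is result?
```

step(29, 25) -> step(25, 4) -> step(4, 1) -> step(1, 0) -> 1

Answer: 1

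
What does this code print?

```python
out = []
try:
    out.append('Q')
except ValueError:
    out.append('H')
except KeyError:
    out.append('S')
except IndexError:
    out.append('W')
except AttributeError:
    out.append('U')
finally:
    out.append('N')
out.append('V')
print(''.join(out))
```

Execution trace: 'Q' (try body, no exception) → 'N' (finally) → 'V' (after the try/except). Output: QNV

Answer: QNV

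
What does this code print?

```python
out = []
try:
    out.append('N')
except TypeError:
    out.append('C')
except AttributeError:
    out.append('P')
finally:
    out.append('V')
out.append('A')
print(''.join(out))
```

Execution trace: 'N' (try body, no exception) → 'V' (finally) → 'A' (after the try/except). Output: NVA

Answer: NVA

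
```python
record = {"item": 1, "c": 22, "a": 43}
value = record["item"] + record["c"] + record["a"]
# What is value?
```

Trace:
`record = {"item": 1, "c": 22, "a": 43}` → record = {'item': 1, 'c': 22, 'a': 43}
`value = record["item"] + record["c"] + record["a"]` → value = 66
So value = 66

Answer: 66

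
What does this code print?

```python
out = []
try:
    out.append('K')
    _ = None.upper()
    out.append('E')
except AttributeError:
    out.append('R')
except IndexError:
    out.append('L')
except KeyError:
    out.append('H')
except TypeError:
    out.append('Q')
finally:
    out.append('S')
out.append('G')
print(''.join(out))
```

Execution trace: 'K' (try body) → 'R' (except AttributeError) → 'S' (finally) → 'G' (after the try/except). Output: KRSG

Answer: KRSG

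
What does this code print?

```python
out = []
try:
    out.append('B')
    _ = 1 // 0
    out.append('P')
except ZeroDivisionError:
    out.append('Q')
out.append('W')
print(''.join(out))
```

Execution trace: 'B' (try body) → 'Q' (except ZeroDivisionError) → 'W' (after the try/except). Output: BQW

Answer: BQW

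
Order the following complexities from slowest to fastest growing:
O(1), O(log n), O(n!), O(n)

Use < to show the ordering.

Ordered by growth rate: O(1) < O(log n) < O(n) < O(n!)

Answer: O(1) < O(log n) < O(n) < O(n!)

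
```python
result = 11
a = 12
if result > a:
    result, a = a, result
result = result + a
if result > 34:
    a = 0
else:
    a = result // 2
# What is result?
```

Trace:
`result = 11` → result = 11
`a = 12` → a = 12
`if result > a: ...` → result > a is False → no variable changes
`result = result + a` → result = 23
`if result > 34: ...` → result > 34 is False, take else branch → a = 11
So result = 23

Answer: 23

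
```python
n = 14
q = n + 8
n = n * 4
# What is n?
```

Trace:
`n = 14` → n = 14
`q = n + 8` → q = 22
`n = n * 4` → n = 56
So n = 56

Answer: 56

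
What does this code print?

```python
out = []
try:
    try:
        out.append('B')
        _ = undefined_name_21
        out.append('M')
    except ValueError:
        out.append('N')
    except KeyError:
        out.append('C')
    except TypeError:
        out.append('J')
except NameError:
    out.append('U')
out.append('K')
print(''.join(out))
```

Execution trace: 'B' (try body) → 'U' (outer except NameError) → 'K' (after the try/except). Output: BUK

Answer: BUK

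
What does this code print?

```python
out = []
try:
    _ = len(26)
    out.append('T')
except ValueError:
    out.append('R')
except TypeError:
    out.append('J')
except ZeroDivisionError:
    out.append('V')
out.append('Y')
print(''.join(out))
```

Execution trace: 'J' (except TypeError) → 'Y' (after the try/except). Output: JY

Answer: JY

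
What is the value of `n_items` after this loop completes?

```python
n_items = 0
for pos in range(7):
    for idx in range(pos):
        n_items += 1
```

Triangle number: 0+1+2+...+6
`n_items` takes the values: 0 → 1 → 2 → 3 → 4 → 5 → 6 → 7 → 8 → 9 → 10 → 11 → 12 → 13 → 14 → 15 → 16 → 17 → 18 → 19 → 20 → 21

Answer: 21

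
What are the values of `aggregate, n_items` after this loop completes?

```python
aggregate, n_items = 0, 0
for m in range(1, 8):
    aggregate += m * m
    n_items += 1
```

Sum of squares and count
`aggregate, n_items` takes the values: (0, 0) → (1, 0) → (1, 1) → (5, 1) → (5, 2) → (14, 2) → (14, 3) → (30, 3) → (30, 4) → (55, 4) → (55, 5) → (91, 5) → (91, 6) → (140, 6) → (140, 7)

Answer: 140, 7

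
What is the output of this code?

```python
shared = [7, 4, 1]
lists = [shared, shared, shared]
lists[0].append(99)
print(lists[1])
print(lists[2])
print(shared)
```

Key concept: list of same reference.
Step by step:
`shared = [7, 4, 1]` → shared = [7, 4, 1]
`lists = [shared, shared, shared]` → lists = [[7, 4, 1], [7, 4, 1], [7, 4, 1]]
`lists[0].append(99)` → shared = [7, 4, 1, 99]; lists = [[7, 4, 1, 99], [7, 4, 1, 99], [7, 4, 1, 99]]
`print(lists[1])` → prints [7, 4, 1, 99]
`print(lists[2])` → prints [7, 4, 1, 99]
`print(shared)` → prints [7, 4, 1, 99]

Answer:
[7, 4, 1, 99]
[7, 4, 1, 99]
[7, 4, 1, 99]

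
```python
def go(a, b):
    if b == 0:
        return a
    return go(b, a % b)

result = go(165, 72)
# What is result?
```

go(165, 72) -> go(72, 21) -> go(21, 9) -> go(9, 3) -> go(3, 0) -> 3

Answer: 3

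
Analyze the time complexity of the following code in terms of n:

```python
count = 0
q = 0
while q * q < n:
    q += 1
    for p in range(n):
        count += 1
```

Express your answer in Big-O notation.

Each loop level contributes: √n × n. Multiplying the contributions gives O(n√n).

Answer: O(n√n)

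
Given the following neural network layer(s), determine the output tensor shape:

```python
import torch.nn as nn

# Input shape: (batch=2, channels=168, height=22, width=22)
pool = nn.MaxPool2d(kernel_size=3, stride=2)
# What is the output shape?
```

Input: (2, 168, 22, 22) -> Output: (2, 168, 10, 10)

Answer: (2, 168, 10, 10)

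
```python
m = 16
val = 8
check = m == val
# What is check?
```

Trace:
`m = 16` → m = 16
`val = 8` → val = 8
`check = m == val` → check = False
So check = False

Answer: False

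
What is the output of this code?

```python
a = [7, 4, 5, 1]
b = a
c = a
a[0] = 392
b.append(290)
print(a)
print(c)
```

Key concept: multiple aliases.
Step by step:
`a = [7, 4, 5, 1]` → a = [7, 4, 5, 1]
`b = a` → b = [7, 4, 5, 1] (same object as a)
`c = a` → c = [7, 4, 5, 1] (same object as a, b)
`a[0] = 392` → a = [392, 4, 5, 1] (same object as b, c); b = [392, 4, 5, 1] (same object as a, c); c = [392, 4, 5, 1] (same object as a, b)
`b.append(290)` → a = [392, 4, 5, 1, 290] (same object as b, c); b = [392, 4, 5, 1, 290] (same object as a, c); c = [392, 4, 5, 1, 290] (same object as a, b)
`print(a)` → prints [392, 4, 5, 1, 290]
`print(c)` → prints [392, 4, 5, 1, 290]

Answer:
[392, 4, 5, 1, 290]
[392, 4, 5, 1, 290]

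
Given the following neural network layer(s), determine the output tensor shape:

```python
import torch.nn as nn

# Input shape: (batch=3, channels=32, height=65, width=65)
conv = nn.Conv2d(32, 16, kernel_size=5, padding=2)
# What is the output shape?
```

Input: (3, 32, 65, 65) -> Output: (3, 16, 65, 65)

Answer: (3, 16, 65, 65)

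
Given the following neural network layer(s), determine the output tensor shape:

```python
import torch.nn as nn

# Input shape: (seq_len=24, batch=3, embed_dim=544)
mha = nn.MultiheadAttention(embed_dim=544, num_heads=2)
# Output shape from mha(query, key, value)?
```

Input: (24, 3, 544) -> Output: (24, 3, 544)

Answer: (24, 3, 544)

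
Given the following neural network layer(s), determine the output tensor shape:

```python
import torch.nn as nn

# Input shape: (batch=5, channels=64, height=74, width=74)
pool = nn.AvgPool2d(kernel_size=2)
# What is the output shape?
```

Input: (5, 64, 74, 74) -> Output: (5, 64, 37, 37)

Answer: (5, 64, 37, 37)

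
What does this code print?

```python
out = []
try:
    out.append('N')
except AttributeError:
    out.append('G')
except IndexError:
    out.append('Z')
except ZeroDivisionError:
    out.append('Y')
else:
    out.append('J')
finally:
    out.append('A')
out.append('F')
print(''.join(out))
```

Execution trace: 'N' (try body, no exception) → 'J' (else) → 'A' (finally) → 'F' (after the try/except). Output: NJAF

Answer: NJAF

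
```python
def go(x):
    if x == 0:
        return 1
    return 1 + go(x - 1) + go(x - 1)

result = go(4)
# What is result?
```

go(x) = 1 + 2·go(x-1), go(0)=1. Closed form: (1+1)·2^4 - 1 = 31.

Answer: 31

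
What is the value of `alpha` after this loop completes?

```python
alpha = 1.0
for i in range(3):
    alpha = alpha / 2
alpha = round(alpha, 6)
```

Halving LR 3 times: 1 / 2^3
`alpha` takes the values: 1.0 → 0.5 → 0.25 → 0.125

Answer: 0.125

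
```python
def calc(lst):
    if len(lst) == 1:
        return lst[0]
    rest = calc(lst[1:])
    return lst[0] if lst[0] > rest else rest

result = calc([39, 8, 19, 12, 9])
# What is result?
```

Recursive max over [39, 8, 19, 12, 9] = 39

Answer: 39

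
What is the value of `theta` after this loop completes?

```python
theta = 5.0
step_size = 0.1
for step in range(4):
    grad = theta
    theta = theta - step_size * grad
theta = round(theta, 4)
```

Gradient descent: w = 5.0 * (1 - 0.1)^4
`theta` takes the values: 5.0 → 4.5 → 4.05 → 3.645 → 3.2805

Answer: 3.2805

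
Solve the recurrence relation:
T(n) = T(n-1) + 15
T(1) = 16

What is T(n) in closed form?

Unrolling: T(n) = T(1) + 15·(n-1) = 16 + 15(n-1) = 15n + 1.

Answer: T(n) = 15n + 1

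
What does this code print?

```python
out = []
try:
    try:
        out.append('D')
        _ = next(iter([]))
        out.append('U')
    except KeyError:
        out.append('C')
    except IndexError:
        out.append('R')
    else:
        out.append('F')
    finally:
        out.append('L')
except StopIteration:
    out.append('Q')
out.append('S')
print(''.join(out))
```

Execution trace: 'D' (try body) → 'L' (finally) → 'Q' (outer except StopIteration) → 'S' (after the try/except). Output: DLQS

Answer: DLQS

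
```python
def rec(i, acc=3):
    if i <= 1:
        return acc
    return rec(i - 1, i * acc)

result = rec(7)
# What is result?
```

Accumulator trace (n, acc): (7, 3) -> (6, 21) -> (5, 126) -> (4, 630) -> (3, 2520) -> (2, 7560) -> (1, 15120) -> return 15120

Answer: 15120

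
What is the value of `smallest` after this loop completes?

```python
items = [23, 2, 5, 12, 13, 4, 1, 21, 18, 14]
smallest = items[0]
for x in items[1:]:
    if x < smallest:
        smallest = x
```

Minimum of [23, 2, 5, 12, 13, 4, 1, 21, 18, 14]
`smallest` takes the values: 23 → 2 → 1

Answer: 1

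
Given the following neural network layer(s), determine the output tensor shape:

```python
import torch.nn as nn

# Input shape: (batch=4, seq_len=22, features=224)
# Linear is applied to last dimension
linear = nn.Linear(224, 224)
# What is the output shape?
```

Input: (4, 22, 224) -> Output: (4, 22, 224)

Answer: (4, 22, 224)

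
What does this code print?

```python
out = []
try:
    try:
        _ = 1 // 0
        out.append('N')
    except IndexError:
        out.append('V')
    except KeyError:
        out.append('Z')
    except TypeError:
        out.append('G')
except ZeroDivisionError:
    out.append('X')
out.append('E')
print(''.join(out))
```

Execution trace: 'X' (outer except ZeroDivisionError) → 'E' (after the try/except). Output: XE

Answer: XE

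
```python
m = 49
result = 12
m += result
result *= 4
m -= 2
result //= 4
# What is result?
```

Trace:
`m = 49` → m = 49
`result = 12` → result = 12
`m += result` → m = 61
`result *= 4` → result = 48
`m -= 2` → m = 59
`result //= 4` → result = 12
So result = 12

Answer: 12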